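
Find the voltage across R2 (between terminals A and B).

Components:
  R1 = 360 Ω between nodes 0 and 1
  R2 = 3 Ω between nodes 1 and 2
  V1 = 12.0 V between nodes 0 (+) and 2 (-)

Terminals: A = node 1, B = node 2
R1 and R2 are in series across V1 (node 0 → node 1 → node 2), and the output A–B is taken across R2, so this is a voltage divider.
Series current: I = V1/(R1 + R2) = 12/(360 + 3) = 12/363 = 0.03306 A
V_R2 = I × R2 = V1 × R2/(R1 + R2) = 12 × 3/363 = 0.09917 V

Final answer: 0.09917 V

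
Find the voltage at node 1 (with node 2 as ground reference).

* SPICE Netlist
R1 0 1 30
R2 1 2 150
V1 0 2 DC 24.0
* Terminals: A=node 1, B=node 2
Nodal analysis, taking node 2 as the 0 V reference.
Source V1 fixes V_0 = 24 V.
KCL at each unknown node (sum of currents leaving = 0; resistances in Ω):
  Node 1: (V_1 - 24)/30 + (V_1 - 0)/150 = 0
Collecting terms: 0.04 × V_1 = 0.8  =>  V_1 = 20 V
The requested potential is V_1 = 20 V.

Final answer: V_1 = 20 V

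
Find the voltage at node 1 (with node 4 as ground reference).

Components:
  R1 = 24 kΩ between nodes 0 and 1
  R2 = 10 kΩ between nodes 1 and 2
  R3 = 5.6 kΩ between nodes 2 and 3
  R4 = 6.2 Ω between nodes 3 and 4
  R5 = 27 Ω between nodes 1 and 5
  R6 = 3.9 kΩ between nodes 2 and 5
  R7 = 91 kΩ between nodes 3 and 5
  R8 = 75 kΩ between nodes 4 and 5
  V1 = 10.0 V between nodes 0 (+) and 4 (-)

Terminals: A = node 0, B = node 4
Nodal analysis, taking node 4 as the 0 V reference.
Source V1 fixes V_0 = 10 V.
KCL at each unknown node (sum of currents leaving = 0; resistances in Ω):
  Node 1: (V_1 - 10)/24000 + (V_1 - V_2)/10000 + (V_1 - V_5)/27 = 0
  Node 2: (V_2 - V_1)/10000 + (V_2 - V_3)/5600 + (V_2 - V_5)/3900 = 0
  Node 3: (V_3 - V_2)/5600 + (V_3 - 0)/6.2 + (V_3 - V_5)/91000 = 0
  Node 5: (V_5 - V_1)/27 + (V_5 - V_2)/3900 + (V_5 - V_3)/91000 + (V_5 - 0)/75000 = 0
Collecting terms (coefficients in siemens):
  0.03718·V_1 - 0.0001·V_2 - 0.03704·V_5 = 0.0004167
  0.000535·V_2 - 0.0001·V_1 - 0.0001786·V_3 - 0.0002564·V_5 = 0
  0.1615·V_3 - 0.0001786·V_2 - 0.00001099·V_5 = 0
  0.03732·V_5 - 0.03704·V_1 - 0.0002564·V_2 - 0.00001099·V_3 = 0
Solving these 4 simultaneous equations (Gaussian elimination) gives:
  V_1 = 2.258 V, V_2 = 1.502 V, V_3 = 0.001814 V, V_5 = 2.251 V
The requested potential is V_1 = 2.258 V.

Final answer: V_1 = 2.258 V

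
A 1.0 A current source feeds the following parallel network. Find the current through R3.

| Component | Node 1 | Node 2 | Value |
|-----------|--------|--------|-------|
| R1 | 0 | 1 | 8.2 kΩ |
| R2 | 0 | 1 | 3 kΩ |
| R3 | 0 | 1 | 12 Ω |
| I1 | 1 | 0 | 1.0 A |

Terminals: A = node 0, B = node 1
All resistors sit directly between nodes 0 and 1, so they are in parallel and share one voltage V; the full source current 1 A splits among them.
1/R_par = 1/8200 + 1/3000 + 1/12 = 0.08379 S  =>  R_par = 11.93 Ω
V = I × R_par = 1 × 11.93 = 11.93 V
I_R3 = V/R3 = 11.93/12 = 0.9946 A

Final answer: 0.9946 A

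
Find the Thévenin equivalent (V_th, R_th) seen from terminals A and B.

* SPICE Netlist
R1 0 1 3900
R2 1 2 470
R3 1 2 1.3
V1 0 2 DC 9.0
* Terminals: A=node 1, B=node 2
Step 1 — V_th is the open-circuit voltage V_A - V_B (nothing connected across the terminals).
Nodal analysis, taking node 2 as the 0 V reference.
Source V1 fixes V_0 = 9 V.
KCL at each unknown node (sum of currents leaving = 0; resistances in Ω):
  Node 1: (V_1 - 9)/3900 + (V_1 - 0)/470 + (V_1 - 0)/1.3 = 0
Collecting terms: 0.7716 × V_1 = 0.002308  =>  V_1 = 0.002991 V
V_th = V_1 - V_2 = 0.002991 - 0 = 0.002991 V
Step 2 — R_th: zero the source — replace V1 by a short circuit (node 2 merges into node 0) — and find the resistance seen between A (node 1) and B (node 0).
Reduce the network between node 1 (A) and node 0 (B) by series/parallel combination:
  Rp1 = R1 ‖ R2 ‖ R3 (parallel, all between nodes 0 and 1) = 1/(1/3900 + 1/470 + 1/1.3) = 1.296 Ω
R_th = 1.296 Ω

Final answer: V_th = 0.002991 V, R_th = 1.296 Ω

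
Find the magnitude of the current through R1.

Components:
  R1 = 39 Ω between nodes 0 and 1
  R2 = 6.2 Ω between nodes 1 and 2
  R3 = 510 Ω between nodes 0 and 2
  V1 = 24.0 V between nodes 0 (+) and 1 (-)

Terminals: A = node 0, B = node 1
Nodal analysis, taking node 1 as the 0 V reference.
Source V1 fixes V_0 = 24 V.
KCL at each unknown node (sum of currents leaving = 0; resistances in Ω):
  Node 2: (V_2 - 0)/6.2 + (V_2 - 24)/510 = 0
Collecting terms: 0.1633 × V_2 = 0.04706  =>  V_2 = 0.2883 V
I_R1 = (V_0 - V_1)/R1 = (24 - 0)/39 = 0.6154 A
|I_R1| = 0.6154 A

Final answer: |I_R1| = 0.6154 A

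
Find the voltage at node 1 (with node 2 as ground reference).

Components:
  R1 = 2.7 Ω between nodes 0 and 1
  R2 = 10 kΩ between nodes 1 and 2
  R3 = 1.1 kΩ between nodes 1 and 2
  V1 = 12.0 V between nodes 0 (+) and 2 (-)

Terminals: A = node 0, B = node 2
Nodal analysis, taking node 2 as the 0 V reference.
Source V1 fixes V_0 = 12 V.
KCL at each unknown node (sum of currents leaving = 0; resistances in Ω):
  Node 1: (V_1 - 12)/2.7 + (V_1 - 0)/10000 + (V_1 - 0)/1100 = 0
Collecting terms: 0.3714 × V_1 = 4.444  =>  V_1 = 11.97 V
The requested potential is V_1 = 11.97 V.

Final answer: V_1 = 11.97 V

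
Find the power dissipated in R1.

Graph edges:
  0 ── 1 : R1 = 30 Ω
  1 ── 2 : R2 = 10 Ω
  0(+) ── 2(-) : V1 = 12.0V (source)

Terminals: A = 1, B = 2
Nodal analysis, taking node 2 as the 0 V reference.
Source V1 fixes V_0 = 12 V.
KCL at each unknown node (sum of currents leaving = 0; resistances in Ω):
  Node 1: (V_1 - 12)/30 + (V_1 - 0)/10 = 0
Collecting terms: 0.1333 × V_1 = 0.4  =>  V_1 = 3 V
I_R1 = (V_0 - V_1)/R1 = (12 - 3)/30 = 0.3 A
P_R1 = I_R1² × R1 = (0.3)² × 30 = 2.7 W

Final answer: 2.7 W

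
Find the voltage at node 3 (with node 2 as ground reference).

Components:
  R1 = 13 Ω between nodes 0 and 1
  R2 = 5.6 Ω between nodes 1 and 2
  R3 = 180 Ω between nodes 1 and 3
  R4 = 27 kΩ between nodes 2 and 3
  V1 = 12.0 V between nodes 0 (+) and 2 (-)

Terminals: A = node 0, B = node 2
Nodal analysis, taking node 2 as the 0 V reference.
Source V1 fixes V_0 = 12 V.
KCL at each unknown node (sum of currents leaving = 0; resistances in Ω):
  Node 1: (V_1 - 12)/13 + (V_1 - 0)/5.6 + (V_1 - V_3)/180 = 0
  Node 3: (V_3 - V_1)/180 + (V_3 - 0)/27000 = 0
Collecting terms (coefficients in siemens):
  0.2611·V_1 - 0.005556·V_3 = 0.9231
  0.005593·V_3 - 0.005556·V_1 = 0
Determinant D = (0.2611)(0.005593) - (-0.005556)(-0.005556) = 0.001429
V_1 = [(0.9231)(0.005593) - (-0.005556)(0)]/D = 3.612 V
V_3 = [(0.2611)(0) - (0.9231)(-0.005556)]/D = 3.588 V
The requested potential is V_3 = 3.588 V.

Final answer: V_3 = 3.588 V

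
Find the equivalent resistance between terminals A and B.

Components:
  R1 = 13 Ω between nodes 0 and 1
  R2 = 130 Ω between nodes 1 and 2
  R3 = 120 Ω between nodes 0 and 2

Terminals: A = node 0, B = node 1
Reduce the network between node 0 (A) and node 1 (B) by series/parallel combination:
  Rs1 = R3 + R2 (series, joined only at node 2) = 120 + 130 = 250 Ω
  Rp1 = R1 ‖ Rs1 (parallel, both between nodes 0 and 1) = 1/(1/13 + 1/250) = 12.36 Ω
R_eq = 12.36 Ω

Final answer: 12.36 Ω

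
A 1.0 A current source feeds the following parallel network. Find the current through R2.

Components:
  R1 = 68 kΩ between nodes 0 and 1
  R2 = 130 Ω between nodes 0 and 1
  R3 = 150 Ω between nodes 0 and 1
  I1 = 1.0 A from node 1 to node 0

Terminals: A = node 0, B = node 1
All resistors sit directly between nodes 0 and 1, so they are in parallel and share one voltage V; the full source current 1 A splits among them.
1/R_par = 1/68000 + 1/130 + 1/150 = 0.01437 S  =>  R_par = 69.57 Ω
V = I × R_par = 1 × 69.57 = 69.57 V
I_R2 = V/R2 = 69.57/130 = 0.5352 A

Final answer: 0.5352 A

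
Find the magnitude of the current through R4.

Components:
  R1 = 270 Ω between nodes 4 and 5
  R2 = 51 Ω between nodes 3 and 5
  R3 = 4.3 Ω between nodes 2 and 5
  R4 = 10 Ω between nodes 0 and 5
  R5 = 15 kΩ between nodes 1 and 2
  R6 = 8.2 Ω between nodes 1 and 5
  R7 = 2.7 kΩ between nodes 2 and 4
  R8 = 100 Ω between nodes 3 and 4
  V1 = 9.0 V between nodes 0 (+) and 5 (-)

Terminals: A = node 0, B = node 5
Nodal analysis, taking node 5 as the 0 V reference.
Source V1 fixes V_0 = 9 V.
KCL at each unknown node (sum of currents leaving = 0; resistances in Ω):
  Node 1: (V_1 - V_2)/15000 + (V_1 - 0)/8.2 = 0
  Node 2: (V_2 - 0)/4.3 + (V_2 - V_1)/15000 + (V_2 - V_4)/2700 = 0
  Node 3: (V_3 - 0)/51 + (V_3 - V_4)/100 = 0
  Node 4: (V_4 - 0)/270 + (V_4 - V_2)/2700 + (V_4 - V_3)/100 = 0
Collecting terms (coefficients in siemens):
  0.122·V_1 - 0.00006667·V_2 = 0
  0.233·V_2 - 0.00006667·V_1 - 0.0003704·V_4 = 0
  0.02961·V_3 - 0.01·V_4 = 0
  0.01407·V_4 - 0.0003704·V_2 - 0.01·V_3 = 0
Solving these 4 simultaneous equations (Gaussian elimination) gives:
  V_1 = 0 V, V_2 = 0 V, V_3 = 0 V, V_4 = 0 V
I_R4 = (V_0 - V_5)/R4 = (9 - 0)/10 = 0.9 A
|I_R4| = 0.9 A

Final answer: |I_R4| = 0.9 A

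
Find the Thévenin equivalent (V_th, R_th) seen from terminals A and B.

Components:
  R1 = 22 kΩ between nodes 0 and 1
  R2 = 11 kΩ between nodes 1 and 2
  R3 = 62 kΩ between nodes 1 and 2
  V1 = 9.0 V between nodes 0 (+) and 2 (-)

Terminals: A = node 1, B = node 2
Step 1 — V_th is the open-circuit voltage V_A - V_B (nothing connected across the terminals).
Nodal analysis, taking node 2 as the 0 V reference.
Source V1 fixes V_0 = 9 V.
KCL at each unknown node (sum of currents leaving = 0; resistances in Ω):
  Node 1: (V_1 - 9)/22000 + (V_1 - 0)/11000 + (V_1 - 0)/62000 = 0
Collecting terms: 0.0001525 × V_1 = 0.0004091  =>  V_1 = 2.683 V
V_th = V_1 - V_2 = 2.683 - 0 = 2.683 V
Step 2 — R_th: zero the source — replace V1 by a short circuit (node 2 merges into node 0) — and find the resistance seen between A (node 1) and B (node 0).
Reduce the network between node 1 (A) and node 0 (B) by series/parallel combination:
  Rp1 = R1 ‖ R2 ‖ R3 (parallel, all between nodes 0 and 1) = 1/(1/22000 + 1/11000 + 1/62000) = 6558 Ω
R_th = 6.558 kΩ

Final answer: V_th = 2.683 V, R_th = 6.558 kΩ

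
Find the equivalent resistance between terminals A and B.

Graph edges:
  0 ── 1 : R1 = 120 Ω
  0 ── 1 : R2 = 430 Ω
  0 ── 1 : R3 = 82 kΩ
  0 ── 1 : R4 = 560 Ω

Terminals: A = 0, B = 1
Reduce the network between node 0 (A) and node 1 (B) by series/parallel combination:
  Rp1 = R1 ‖ R2 ‖ R3 ‖ R4 (parallel, all between nodes 0 and 1) = 1/(1/120 + 1/430 + 1/82000 + 1/560) = 80.28 Ω
R_eq = 80.28 Ω

Final answer: 80.28 Ω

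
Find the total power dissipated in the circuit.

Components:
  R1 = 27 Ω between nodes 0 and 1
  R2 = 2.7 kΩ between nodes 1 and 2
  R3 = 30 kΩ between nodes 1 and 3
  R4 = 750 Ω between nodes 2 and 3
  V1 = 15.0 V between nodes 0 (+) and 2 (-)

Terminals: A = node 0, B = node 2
Nodal analysis, taking node 2 as the 0 V reference.
Source V1 fixes V_0 = 15 V.
KCL at each unknown node (sum of currents leaving = 0; resistances in Ω):
  Node 1: (V_1 - 15)/27 + (V_1 - 0)/2700 + (V_1 - V_3)/30000 = 0
  Node 3: (V_3 - V_1)/30000 + (V_3 - 0)/750 = 0
Collecting terms (coefficients in siemens):
  0.03744·V_1 - 0.00003333·V_3 = 0.5556
  0.001367·V_3 - 0.00003333·V_1 = 0
Determinant D = (0.03744)(0.001367) - (-0.00003333)(-0.00003333) = 0.00005117
V_1 = [(0.5556)(0.001367) - (-0.00003333)(0)]/D = 14.84 V
V_3 = [(0.03744)(0) - (0.5556)(-0.00003333)]/D = 0.3619 V
Power in each resistor, P = (ΔV)²/R:
  P_R1 = (15 - 14.84)²/27 = 0.000965 W
  P_R2 = (14.84 - 0)²/2700 = 0.08155 W
  P_R3 = (14.84 - 0.3619)²/30000 = 0.006986 W
  P_R4 = (0 - 0.3619)²/750 = 0.0001746 W
P_total = P_R1 + P_R2 + P_R3 + P_R4 = 0.08967 W

Final answer: 0.08967 W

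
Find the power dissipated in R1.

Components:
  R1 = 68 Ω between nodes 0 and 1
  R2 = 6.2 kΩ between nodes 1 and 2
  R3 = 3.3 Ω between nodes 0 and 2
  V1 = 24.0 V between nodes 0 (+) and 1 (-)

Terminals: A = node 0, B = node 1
Nodal analysis, taking node 1 as the 0 V reference.
Source V1 fixes V_0 = 24 V.
KCL at each unknown node (sum of currents leaving = 0; resistances in Ω):
  Node 2: (V_2 - 0)/6200 + (V_2 - 24)/3.3 = 0
Collecting terms: 0.3032 × V_2 = 7.273  =>  V_2 = 23.99 V
I_R1 = (V_0 - V_1)/R1 = (24 - 0)/68 = 0.3529 A
P_R1 = I_R1² × R1 = (0.3529)² × 68 = 8.471 W

Final answer: 8.471 W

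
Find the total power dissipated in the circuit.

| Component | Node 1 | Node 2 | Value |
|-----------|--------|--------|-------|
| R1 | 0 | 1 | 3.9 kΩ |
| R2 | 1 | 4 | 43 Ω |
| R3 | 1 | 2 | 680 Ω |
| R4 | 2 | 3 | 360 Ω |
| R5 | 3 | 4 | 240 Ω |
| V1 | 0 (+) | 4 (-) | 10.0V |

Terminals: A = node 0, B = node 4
Nodal analysis, taking node 4 as the 0 V reference.
Source V1 fixes V_0 = 10 V.
KCL at each unknown node (sum of currents leaving = 0; resistances in Ω):
  Node 1: (V_1 - 10)/3900 + (V_1 - 0)/43 + (V_1 - V_2)/680 = 0
  Node 2: (V_2 - V_1)/680 + (V_2 - V_3)/360 = 0
  Node 3: (V_3 - V_2)/360 + (V_3 - 0)/240 = 0
Collecting terms (coefficients in siemens):
  0.02498·V_1 - 0.001471·V_2 = 0.002564
  0.004248·V_2 - 0.001471·V_1 - 0.002778·V_3 = 0
  0.006944·V_3 - 0.002778·V_2 = 0
Solving these 3 simultaneous equations (Gaussian elimination) gives:
  V_1 = 0.1055 V, V_2 = 0.04948 V, V_3 = 0.01979 V
Power in each resistor, P = (ΔV)²/R:
  P_R1 = (10 - 0.1055)²/3900 = 0.0251 W
  P_R2 = (0.1055 - 0)²/43 = 0.0002591 W
  P_R3 = (0.1055 - 0.04948)²/680 = 0.000004624 W
  P_R4 = (0.04948 - 0.01979)²/360 = 0.000002448 W
  P_R5 = (0.01979 - 0)²/240 = 0.000001632 W
P_total = P_R1 + P_R2 + P_R3 + P_R4 + P_R5 = 0.02537 W

Final answer: 0.02537 W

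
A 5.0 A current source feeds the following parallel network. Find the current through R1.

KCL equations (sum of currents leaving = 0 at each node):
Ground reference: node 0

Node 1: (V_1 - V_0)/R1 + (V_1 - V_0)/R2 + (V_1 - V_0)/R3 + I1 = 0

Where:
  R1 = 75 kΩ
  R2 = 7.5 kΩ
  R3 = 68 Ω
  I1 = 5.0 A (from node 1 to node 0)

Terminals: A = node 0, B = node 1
All resistors sit directly between nodes 0 and 1, so they are in parallel and share one voltage V; the full source current 5 A splits among them.
1/R_par = 1/75000 + 1/7500 + 1/68 = 0.01485 S  =>  R_par = 67.33 Ω
V = I × R_par = 5 × 67.33 = 336.6 V
I_R1 = V/R1 = 336.6/75000 = 0.004489 A

Final answer: 0.004489 A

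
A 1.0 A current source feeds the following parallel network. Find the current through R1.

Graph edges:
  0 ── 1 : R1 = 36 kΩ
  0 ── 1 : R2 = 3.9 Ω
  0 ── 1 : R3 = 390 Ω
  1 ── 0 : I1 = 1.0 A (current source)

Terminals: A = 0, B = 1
All resistors sit directly between nodes 0 and 1, so they are in parallel and share one voltage V; the full source current 1 A splits among them.
1/R_par = 1/36000 + 1/3.9 + 1/390 = 0.259 S  =>  R_par = 3.861 Ω
V = I × R_par = 1 × 3.861 = 3.861 V
I_R1 = V/R1 = 3.861/36000 = 0.0001072 A

Final answer: 0.0001072 A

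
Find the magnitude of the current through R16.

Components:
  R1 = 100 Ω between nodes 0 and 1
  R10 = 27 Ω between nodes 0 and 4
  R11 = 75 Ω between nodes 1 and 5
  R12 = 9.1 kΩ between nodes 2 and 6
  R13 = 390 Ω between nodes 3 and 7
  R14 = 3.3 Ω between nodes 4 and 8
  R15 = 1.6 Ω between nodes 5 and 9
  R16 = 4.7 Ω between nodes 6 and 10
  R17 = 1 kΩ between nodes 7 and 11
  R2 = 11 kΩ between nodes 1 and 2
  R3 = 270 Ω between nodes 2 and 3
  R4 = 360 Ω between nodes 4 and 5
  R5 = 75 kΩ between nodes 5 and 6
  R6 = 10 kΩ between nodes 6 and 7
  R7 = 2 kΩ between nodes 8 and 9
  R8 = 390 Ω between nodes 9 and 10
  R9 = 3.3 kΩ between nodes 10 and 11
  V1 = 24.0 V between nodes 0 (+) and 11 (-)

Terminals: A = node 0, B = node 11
Nodal analysis, taking node 11 as the 0 V reference.
Source V1 fixes V_0 = 24 V.
KCL at each unknown node (sum of currents leaving = 0; resistances in Ω):
  Node 1: (V_1 - 24)/100 + (V_1 - V_2)/11000 + (V_1 - V_5)/75 = 0
  Node 2: (V_2 - V_1)/11000 + (V_2 - V_3)/270 + (V_2 - V_6)/9100 = 0
  Node 3: (V_3 - V_2)/270 + (V_3 - V_7)/390 = 0
  Node 4: (V_4 - V_5)/360 + (V_4 - 24)/27 + (V_4 - V_8)/3.3 = 0
  Node 5: (V_5 - V_4)/360 + (V_5 - V_6)/75000 + (V_5 - V_1)/75 + (V_5 - V_9)/1.6 = 0
  Node 6: (V_6 - V_5)/75000 + (V_6 - V_7)/10000 + (V_6 - V_2)/9100 + (V_6 - V_10)/4.7 = 0
  Node 7: (V_7 - V_6)/10000 + (V_7 - V_3)/390 + (V_7 - 0)/1000 = 0
  Node 8: (V_8 - V_9)/2000 + (V_8 - V_4)/3.3 = 0
  Node 9: (V_9 - V_8)/2000 + (V_9 - V_10)/390 + (V_9 - V_5)/1.6 = 0
  Node 10: (V_10 - V_9)/390 + (V_10 - 0)/3300 + (V_10 - V_6)/4.7 = 0
Collecting terms (coefficients in siemens):
  0.02342·V_1 - 0.00009091·V_2 - 0.01333·V_5 = 0.24
  0.003905·V_2 - 0.00009091·V_1 - 0.003704·V_3 - 0.0001099·V_6 = 0
  0.006268·V_3 - 0.003704·V_2 - 0.002564·V_7 = 0
  0.3428·V_4 - 0.002778·V_5 - 0.303·V_8 = 0.8889
  0.6411·V_5 - 0.01333·V_1 - 0.002778·V_4 - 0.00001333·V_6 - 0.625·V_9 = 0
  0.213·V_6 - 0.0001099·V_2 - 0.00001333·V_5 - 0.0001·V_7 - 0.2128·V_10 = 0
  0.003664·V_7 - 0.002564·V_3 - 0.0001·V_6 = 0
  0.3035·V_8 - 0.303·V_4 - 0.0005·V_9 = 0
  0.6281·V_9 - 0.625·V_5 - 0.0005·V_8 - 0.002564·V_10 = 0
  0.2156·V_10 - 0.2128·V_6 - 0.002564·V_9 = 0
Solving these 10 simultaneous equations (Gaussian elimination) gives:
  V_1 = 23.3 V, V_2 = 6.42 V, V_3 = 5.619 V, V_4 = 23.91 V
  V_5 = 22.89 V, V_6 = 19.44 V, V_7 = 4.463 V, V_8 = 23.91 V
  V_9 = 22.88 V, V_10 = 19.45 V
I_R16 = (V_6 - V_10)/R16 = (19.44 - 19.45)/4.7 = -0.002882 A
|I_R16| = 0.002882 A

Final answer: |I_R16| = 0.002882 A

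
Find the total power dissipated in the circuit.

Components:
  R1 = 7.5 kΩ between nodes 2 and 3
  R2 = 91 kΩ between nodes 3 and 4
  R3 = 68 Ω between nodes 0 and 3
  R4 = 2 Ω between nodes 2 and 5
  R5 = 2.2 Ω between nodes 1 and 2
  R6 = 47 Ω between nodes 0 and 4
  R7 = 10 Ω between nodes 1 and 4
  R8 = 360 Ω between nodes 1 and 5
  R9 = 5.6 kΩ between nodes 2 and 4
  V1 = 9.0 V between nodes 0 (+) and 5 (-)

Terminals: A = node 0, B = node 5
Nodal analysis, taking node 5 as the 0 V reference.
Source V1 fixes V_0 = 9 V.
KCL at each unknown node (sum of currents leaving = 0; resistances in Ω):
  Node 1: (V_1 - V_2)/2.2 + (V_1 - V_4)/10 + (V_1 - 0)/360 = 0
  Node 2: (V_2 - V_3)/7500 + (V_2 - 0)/2 + (V_2 - V_1)/2.2 + (V_2 - V_4)/5600 = 0
  Node 3: (V_3 - V_2)/7500 + (V_3 - V_4)/91000 + (V_3 - 9)/68 = 0
  Node 4: (V_4 - V_3)/91000 + (V_4 - 9)/47 + (V_4 - V_1)/10 + (V_4 - V_2)/5600 = 0
Collecting terms (coefficients in siemens):
  0.5573·V_1 - 0.4545·V_2 - 0.1·V_4 = 0
  0.9549·V_2 - 0.4545·V_1 - 0.0001333·V_3 - 0.0001786·V_4 = 0
  0.01485·V_3 - 0.0001333·V_2 - 0.00001099·V_4 = 0.1324
  0.1215·V_4 - 0.1·V_1 - 0.0001786·V_2 - 0.00001099·V_3 = 0.1915
Solving these 4 simultaneous equations (Gaussian elimination) gives:
  V_1 = 0.6129 V, V_2 = 0.2934 V, V_3 = 8.917 V, V_4 = 2.082 V
Power in each resistor, P = (ΔV)²/R:
  P_R1 = (0.2934 - 8.917)²/7500 = 0.009915 W
  P_R2 = (8.917 - 2.082)²/91000 = 0.0005133 W
  P_R3 = (9 - 8.917)²/68 = 0.000102 W
  P_R4 = (0.2934 - 0)²/2 = 0.04305 W
  P_R5 = (0.6129 - 0.2934)²/2.2 = 0.04641 W
  P_R6 = (9 - 2.082)²/47 = 1.018 W
  P_R7 = (0.6129 - 2.082)²/10 = 0.2159 W
  P_R8 = (0.6129 - 0)²/360 = 0.001044 W
  P_R9 = (0.2934 - 2.082)²/5600 = 0.0005715 W
P_total = P_R1 + P_R2 + P_R3 + P_R4 + P_R5 + P_R6 + P_R7 + P_R8 + P_R9 = 1.336 W

Final answer: 1.336 W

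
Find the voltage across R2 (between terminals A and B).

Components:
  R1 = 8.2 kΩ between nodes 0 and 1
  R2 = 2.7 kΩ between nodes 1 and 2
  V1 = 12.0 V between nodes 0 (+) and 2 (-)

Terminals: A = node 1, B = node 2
R1 and R2 are in series across V1 (node 0 → node 1 → node 2), and the output A–B is taken across R2, so this is a voltage divider.
Series current: I = V1/(R1 + R2) = 12/(8200 + 2700) = 12/10900 = 0.001101 A
V_R2 = I × R2 = V1 × R2/(R1 + R2) = 12 × 2700/10900 = 2.972 V

Final answer: 2.972 V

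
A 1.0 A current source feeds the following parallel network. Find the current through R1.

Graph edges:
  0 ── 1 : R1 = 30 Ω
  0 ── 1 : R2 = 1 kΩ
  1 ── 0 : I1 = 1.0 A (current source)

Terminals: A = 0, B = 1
All resistors sit directly between nodes 0 and 1, so they are in parallel and share one voltage V; the full source current 1 A splits among them.
1/R_par = 1/30 + 1/1000 = 0.03433 S  =>  R_par = 29.13 Ω
V = I × R_par = 1 × 29.13 = 29.13 V
I_R1 = V/R1 = 29.13/30 = 0.9709 A

Final answer: 0.9709 A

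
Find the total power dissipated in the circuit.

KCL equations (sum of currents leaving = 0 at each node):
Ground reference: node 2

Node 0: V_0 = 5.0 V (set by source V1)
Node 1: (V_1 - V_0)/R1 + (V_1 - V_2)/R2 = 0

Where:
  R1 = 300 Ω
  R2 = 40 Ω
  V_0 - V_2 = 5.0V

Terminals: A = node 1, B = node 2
Nodal analysis, taking node 2 as the 0 V reference.
Source V1 fixes V_0 = 5 V.
KCL at each unknown node (sum of currents leaving = 0; resistances in Ω):
  Node 1: (V_1 - 5)/300 + (V_1 - 0)/40 = 0
Collecting terms: 0.02833 × V_1 = 0.01667  =>  V_1 = 0.5882 V
Power in each resistor, P = (ΔV)²/R:
  P_R1 = (5 - 0.5882)²/300 = 0.06488 W
  P_R2 = (0.5882 - 0)²/40 = 0.008651 W
P_total = P_R1 + P_R2 = 0.07353 W

Final answer: 0.07353 W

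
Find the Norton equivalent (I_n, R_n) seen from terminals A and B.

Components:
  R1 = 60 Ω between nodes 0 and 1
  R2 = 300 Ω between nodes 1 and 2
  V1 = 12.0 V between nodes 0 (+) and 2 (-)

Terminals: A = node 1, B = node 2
Find the Thévenin equivalent first; then I_n = V_th/R_th and R_n = R_th.
Step 1 — V_th is the open-circuit voltage V_A - V_B (nothing connected across the terminals).
Nodal analysis, taking node 2 as the 0 V reference.
Source V1 fixes V_0 = 12 V.
KCL at each unknown node (sum of currents leaving = 0; resistances in Ω):
  Node 1: (V_1 - 12)/60 + (V_1 - 0)/300 = 0
Collecting terms: 0.02 × V_1 = 0.2  =>  V_1 = 10 V
V_th = V_1 - V_2 = 10 - 0 = 10 V
Step 2 — R_th: zero the source — replace V1 by a short circuit (node 2 merges into node 0) — and find the resistance seen between A (node 1) and B (node 0).
Reduce the network between node 1 (A) and node 0 (B) by series/parallel combination:
  Rp1 = R1 ‖ R2 (parallel, both between nodes 0 and 1) = 1/(1/60 + 1/300) = 50 Ω
R_th = 50 Ω
I_n = V_th/R_th = 10/50 = 0.2 A, and R_n = R_th = 50 Ω

Final answer: I_n = 0.2 A, R_n = 50 Ω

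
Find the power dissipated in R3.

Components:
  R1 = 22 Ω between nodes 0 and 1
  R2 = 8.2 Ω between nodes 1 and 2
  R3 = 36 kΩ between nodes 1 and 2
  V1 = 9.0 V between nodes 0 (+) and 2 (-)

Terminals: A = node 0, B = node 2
Nodal analysis, taking node 2 as the 0 V reference.
Source V1 fixes V_0 = 9 V.
KCL at each unknown node (sum of currents leaving = 0; resistances in Ω):
  Node 1: (V_1 - 9)/22 + (V_1 - 0)/8.2 + (V_1 - 0)/36000 = 0
Collecting terms: 0.1674 × V_1 = 0.4091  =>  V_1 = 2.443 V
I_R3 = (V_1 - V_2)/R3 = (2.443 - 0)/36000 = 0.00006787 A
P_R3 = I_R3² × R3 = (0.00006787)² × 36000 = 0.0001658 W

Final answer: 0.0001658 W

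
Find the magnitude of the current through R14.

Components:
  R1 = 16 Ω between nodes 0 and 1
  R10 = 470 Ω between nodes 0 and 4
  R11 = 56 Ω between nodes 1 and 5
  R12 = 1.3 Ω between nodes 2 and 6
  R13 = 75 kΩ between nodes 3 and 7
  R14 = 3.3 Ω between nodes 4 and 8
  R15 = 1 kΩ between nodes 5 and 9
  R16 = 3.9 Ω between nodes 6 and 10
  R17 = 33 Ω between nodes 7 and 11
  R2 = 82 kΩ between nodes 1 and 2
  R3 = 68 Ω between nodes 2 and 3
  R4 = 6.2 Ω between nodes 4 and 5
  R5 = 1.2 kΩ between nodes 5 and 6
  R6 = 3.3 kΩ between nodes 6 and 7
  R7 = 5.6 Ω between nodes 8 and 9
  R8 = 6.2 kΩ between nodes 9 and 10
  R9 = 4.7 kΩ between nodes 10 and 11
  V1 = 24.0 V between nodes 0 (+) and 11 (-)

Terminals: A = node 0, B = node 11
Nodal analysis, taking node 11 as the 0 V reference.
Source V1 fixes V_0 = 24 V.
KCL at each unknown node (sum of currents leaving = 0; resistances in Ω):
  Node 1: (V_1 - 24)/16 + (V_1 - V_2)/82000 + (V_1 - V_5)/56 = 0
  Node 2: (V_2 - V_1)/82000 + (V_2 - V_3)/68 + (V_2 - V_6)/1.3 = 0
  Node 3: (V_3 - V_2)/68 + (V_3 - V_7)/75000 = 0
  Node 4: (V_4 - V_5)/6.2 + (V_4 - 24)/470 + (V_4 - V_8)/3.3 = 0
  Node 5: (V_5 - V_4)/6.2 + (V_5 - V_6)/1200 + (V_5 - V_1)/56 + (V_5 - V_9)/1000 = 0
  Node 6: (V_6 - V_5)/1200 + (V_6 - V_7)/3300 + (V_6 - V_2)/1.3 + (V_6 - V_10)/3.9 = 0
  Node 7: (V_7 - V_6)/3300 + (V_7 - V_3)/75000 + (V_7 - 0)/33 = 0
  Node 8: (V_8 - V_9)/5.6 + (V_8 - V_4)/3.3 = 0
  Node 9: (V_9 - V_8)/5.6 + (V_9 - V_10)/6200 + (V_9 - V_5)/1000 = 0
  Node 10: (V_10 - V_9)/6200 + (V_10 - 0)/4700 + (V_10 - V_6)/3.9 = 0
Collecting terms (coefficients in siemens):
  0.08037·V_1 - 0.0000122·V_2 - 0.01786·V_5 = 1.5
  0.7839·V_2 - 0.0000122·V_1 - 0.01471·V_3 - 0.7692·V_6 = 0
  0.01472·V_3 - 0.01471·V_2 - 0.00001333·V_7 = 0
  0.4664·V_4 - 0.1613·V_5 - 0.303·V_8 = 0.05106
  0.181·V_5 - 0.01786·V_1 - 0.1613·V_4 - 0.0008333·V_6 - 0.001·V_9 = 0
  1.027·V_6 - 0.7692·V_2 - 0.0008333·V_5 - 0.000303·V_7 - 0.2564·V_10 = 0
  0.03062·V_7 - 0.00001333·V_3 - 0.000303·V_6 = 0
  0.4816·V_8 - 0.303·V_4 - 0.1786·V_9 = 0
  0.1797·V_9 - 0.001·V_5 - 0.1786·V_8 - 0.0001613·V_10 = 0
  0.2568·V_10 - 0.2564·V_6 - 0.0001613·V_9 = 0
Solving these 10 simultaneous equations (Gaussian elimination) gives:
  V_1 = 23.89 V, V_2 = 15.44 V, V_3 = 15.43 V, V_4 = 23.5 V
  V_5 = 23.5 V, V_6 = 15.44 V, V_7 = 0.1595 V, V_8 = 23.49 V
  V_9 = 23.49 V, V_10 = 15.43 V
I_R14 = (V_4 - V_8)/R14 = (23.5 - 23.49)/3.3 = 0.001286 A
|I_R14| = 0.001286 A

Final answer: |I_R14| = 0.001286 A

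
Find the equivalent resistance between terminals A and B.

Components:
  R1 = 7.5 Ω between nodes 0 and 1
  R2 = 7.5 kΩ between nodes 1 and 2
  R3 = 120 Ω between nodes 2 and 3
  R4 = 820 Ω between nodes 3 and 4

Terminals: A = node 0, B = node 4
Reduce the network between node 0 (A) and node 4 (B) by series/parallel combination:
  Rs1 = R1 + R2 (series, joined only at node 1) = 7.5 + 7500 = 7508 Ω
  Rs2 = R3 + Rs1 (series, joined only at node 2) = 120 + 7508 = 7628 Ω
  Rs3 = R4 + Rs2 (series, joined only at node 3) = 820 + 7628 = 8448 Ω
R_eq = 8.447 kΩ

Final answer: 8.447 kΩ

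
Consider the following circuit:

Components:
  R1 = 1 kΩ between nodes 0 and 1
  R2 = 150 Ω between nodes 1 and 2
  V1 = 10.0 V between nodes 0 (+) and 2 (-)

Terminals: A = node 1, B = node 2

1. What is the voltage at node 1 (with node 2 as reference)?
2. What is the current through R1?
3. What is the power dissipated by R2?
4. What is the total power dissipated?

Nodal analysis, taking node 2 as the 0 V reference.
Source V1 fixes V_0 = 10 V.
KCL at each unknown node (sum of currents leaving = 0; resistances in Ω):
  Node 1: (V_1 - 10)/1000 + (V_1 - 0)/150 = 0
Collecting terms: 0.007667 × V_1 = 0.01  =>  V_1 = 1.304 V
Part 1:
  Read off the nodal solution: V_1 = 1.304 V
Part 2:
  I_R1 = (V_0 - V_1)/R1 = (10 - 1.304)/1000 = 0.008696 A
  Magnitude: I_R1 = 0.008696 A
Part 3:
  I_R2 = (V_1 - V_2)/R2 = (1.304 - 0)/150 = 0.008696 A
  P_R2 = I_R2² × R2 = (0.008696)² × 150 = 0.01134 W
Part 4:
  Power in each resistor, P = (ΔV)²/R:
    P_R1 = (10 - 1.304)²/1000 = 0.07561 W
    P_R2 = (1.304 - 0)²/150 = 0.01134 W
  P_total = P_R1 + P_R2 = 0.08696 W

Final answers:
1. V_1 = 1.304 V
2. I_R1 = 0.008696 A
3. P_R2 = 0.01134 W
4. P_total = 0.08696 W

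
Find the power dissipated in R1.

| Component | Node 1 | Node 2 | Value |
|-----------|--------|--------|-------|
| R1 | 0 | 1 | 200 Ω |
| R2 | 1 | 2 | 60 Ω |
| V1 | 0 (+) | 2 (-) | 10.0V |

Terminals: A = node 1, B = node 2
Nodal analysis, taking node 2 as the 0 V reference.
Source V1 fixes V_0 = 10 V.
KCL at each unknown node (sum of currents leaving = 0; resistances in Ω):
  Node 1: (V_1 - 10)/200 + (V_1 - 0)/60 = 0
Collecting terms: 0.02167 × V_1 = 0.05  =>  V_1 = 2.308 V
I_R1 = (V_0 - V_1)/R1 = (10 - 2.308)/200 = 0.03846 A
P_R1 = I_R1² × R1 = (0.03846)² × 200 = 0.2959 W

Final answer: 0.2959 W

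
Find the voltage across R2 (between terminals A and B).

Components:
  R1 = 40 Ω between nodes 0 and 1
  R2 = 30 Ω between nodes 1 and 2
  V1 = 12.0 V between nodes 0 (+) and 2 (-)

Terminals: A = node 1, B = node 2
R1 and R2 are in series across V1 (node 0 → node 1 → node 2), and the output A–B is taken across R2, so this is a voltage divider.
Series current: I = V1/(R1 + R2) = 12/(40 + 30) = 12/70 = 0.1714 A
V_R2 = I × R2 = V1 × R2/(R1 + R2) = 12 × 30/70 = 5.143 V

Final answer: 5.143 V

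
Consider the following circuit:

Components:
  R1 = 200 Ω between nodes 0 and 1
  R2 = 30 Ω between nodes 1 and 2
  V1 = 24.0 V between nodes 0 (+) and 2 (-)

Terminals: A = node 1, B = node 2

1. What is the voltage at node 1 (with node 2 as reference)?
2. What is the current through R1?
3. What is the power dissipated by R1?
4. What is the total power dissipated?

Nodal analysis, taking node 2 as the 0 V reference.
Source V1 fixes V_0 = 24 V.
KCL at each unknown node (sum of currents leaving = 0; resistances in Ω):
  Node 1: (V_1 - 24)/200 + (V_1 - 0)/30 = 0
Collecting terms: 0.03833 × V_1 = 0.12  =>  V_1 = 3.13 V
Part 1:
  Read off the nodal solution: V_1 = 3.13 V
Part 2:
  I_R1 = (V_0 - V_1)/R1 = (24 - 3.13)/200 = 0.1043 A
  Magnitude: I_R1 = 0.1043 A
Part 3:
  I_R1 = (V_0 - V_1)/R1 = (24 - 3.13)/200 = 0.1043 A
  P_R1 = I_R1² × R1 = (0.1043)² × 200 = 2.178 W
Part 4:
  Power in each resistor, P = (ΔV)²/R:
    P_R1 = (24 - 3.13)²/200 = 2.178 W
    P_R2 = (3.13 - 0)²/30 = 0.3267 W
  P_total = P_R1 + P_R2 = 2.504 W

Final answers:
1. V_1 = 3.13 V
2. I_R1 = 0.1043 A
3. P_R1 = 2.178 W
4. P_total = 2.504 W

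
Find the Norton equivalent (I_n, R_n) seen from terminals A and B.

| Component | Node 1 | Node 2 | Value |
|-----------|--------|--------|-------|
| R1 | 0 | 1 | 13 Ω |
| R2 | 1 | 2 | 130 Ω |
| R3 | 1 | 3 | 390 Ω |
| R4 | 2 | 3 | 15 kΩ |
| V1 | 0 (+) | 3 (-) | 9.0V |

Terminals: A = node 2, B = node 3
Find the Thévenin equivalent first; then I_n = V_th/R_th and R_n = R_th.
Step 1 — V_th is the open-circuit voltage V_A - V_B (nothing connected across the terminals).
Nodal analysis, taking node 3 as the 0 V reference.
Source V1 fixes V_0 = 9 V.
KCL at each unknown node (sum of currents leaving = 0; resistances in Ω):
  Node 1: (V_1 - 9)/13 + (V_1 - V_2)/130 + (V_1 - 0)/390 = 0
  Node 2: (V_2 - V_1)/130 + (V_2 - 0)/15000 = 0
Collecting terms (coefficients in siemens):
  0.08718·V_1 - 0.007692·V_2 = 0.6923
  0.007759·V_2 - 0.007692·V_1 = 0
Determinant D = (0.08718)(0.007759) - (-0.007692)(-0.007692) = 0.0006173
V_1 = [(0.6923)(0.007759) - (-0.007692)(0)]/D = 8.702 V
V_2 = [(0.08718)(0) - (0.6923)(-0.007692)]/D = 8.628 V
V_th = V_2 - V_3 = 8.628 - 0 = 8.628 V
Step 2 — R_th: zero the source — replace V1 by a short circuit (node 3 merges into node 0) — and find the resistance seen between A (node 2) and B (node 0).
Reduce the network between node 2 (A) and node 0 (B) by series/parallel combination:
  Rp1 = R1 ‖ R3 (parallel, both between nodes 0 and 1) = 1/(1/13 + 1/390) = 12.58 Ω
  Rs1 = R2 + Rp1 (series, joined only at node 1) = 130 + 12.58 = 142.6 Ω
  Rp2 = R4 ‖ Rs1 (parallel, both between nodes 0 and 2) = 1/(1/15000 + 1/142.6) = 141.2 Ω
R_th = 141.2 Ω
I_n = V_th/R_th = 8.628/141.2 = 0.06109 A, and R_n = R_th = 141.2 Ω

Final answer: I_n = 0.06109 A, R_n = 141.2 Ω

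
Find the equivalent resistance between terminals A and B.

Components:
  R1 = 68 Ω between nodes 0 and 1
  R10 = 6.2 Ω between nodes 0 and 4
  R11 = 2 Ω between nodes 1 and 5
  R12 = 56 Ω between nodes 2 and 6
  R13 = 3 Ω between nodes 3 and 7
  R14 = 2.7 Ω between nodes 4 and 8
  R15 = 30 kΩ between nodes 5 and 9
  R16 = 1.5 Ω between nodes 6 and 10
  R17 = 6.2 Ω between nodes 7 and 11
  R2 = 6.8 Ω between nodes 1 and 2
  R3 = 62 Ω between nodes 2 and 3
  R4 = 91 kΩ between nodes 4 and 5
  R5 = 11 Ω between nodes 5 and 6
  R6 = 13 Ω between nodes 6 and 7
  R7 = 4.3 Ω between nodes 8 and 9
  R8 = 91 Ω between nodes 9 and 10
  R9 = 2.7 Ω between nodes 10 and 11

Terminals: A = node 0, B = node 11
The network is not a plain series/parallel combination. Inject a 1 A test current into terminal A (node 0) and return it from terminal B (node 11); then R_eq = V_A / (1 A).
Nodal analysis, taking node 11 as the 0 V reference.
Current source I_test pushes 1 A into node 0 and draws it out of node 11.
KCL at each unknown node (sum of currents leaving = 0; resistances in Ω):
  Node 0: (V_0 - V_1)/68 + (V_0 - V_4)/6.2 - 1 = 0
  Node 1: (V_1 - V_0)/68 + (V_1 - V_2)/6.8 + (V_1 - V_5)/2 = 0
  Node 2: (V_2 - V_1)/6.8 + (V_2 - V_3)/62 + (V_2 - V_6)/56 = 0
  Node 3: (V_3 - V_2)/62 + (V_3 - V_7)/3 = 0
  Node 4: (V_4 - V_0)/6.2 + (V_4 - V_5)/91000 + (V_4 - V_8)/2.7 = 0
  Node 5: (V_5 - V_1)/2 + (V_5 - V_4)/91000 + (V_5 - V_6)/11 + (V_5 - V_9)/30000 = 0
  Node 6: (V_6 - V_2)/56 + (V_6 - V_5)/11 + (V_6 - V_7)/13 + (V_6 - V_10)/1.5 = 0
  Node 7: (V_7 - V_3)/3 + (V_7 - V_6)/13 + (V_7 - 0)/6.2 = 0
  Node 8: (V_8 - V_4)/2.7 + (V_8 - V_9)/4.3 = 0
  Node 9: (V_9 - V_5)/30000 + (V_9 - V_8)/4.3 + (V_9 - V_10)/91 = 0
  Node 10: (V_10 - V_6)/1.5 + (V_10 - V_9)/91 + (V_10 - 0)/2.7 = 0
Collecting terms (coefficients in siemens):
  0.176·V_0 - 0.01471·V_1 - 0.1613·V_4 = 1
  0.6618·V_1 - 0.01471·V_0 - 0.1471·V_2 - 0.5·V_5 = 0
  0.181·V_2 - 0.1471·V_1 - 0.01613·V_3 - 0.01786·V_6 = 0
  0.3495·V_3 - 0.01613·V_2 - 0.3333·V_7 = 0
  0.5317·V_4 - 0.1613·V_0 - 0.00001099·V_5 - 0.3704·V_8 = 0
  0.591·V_5 - 0.5·V_1 - 0.00001099·V_4 - 0.09091·V_6 - 0.00003333·V_9 = 0
  0.8524·V_6 - 0.01786·V_2 - 0.09091·V_5 - 0.07692·V_7 - 0.6667·V_10 = 0
  0.5715·V_7 - 0.3333·V_3 - 0.07692·V_6 = 0
  0.6029·V_8 - 0.3704·V_4 - 0.2326·V_9 = 0
  0.2436·V_9 - 0.00003333·V_5 - 0.2326·V_8 - 0.01099·V_10 = 0
  1.048·V_10 - 0.6667·V_6 - 0.01099·V_9 = 0
Solving these 11 simultaneous equations (Gaussian elimination) gives:
  V_0 = 46.8 V, V_1 = 8.031 V, V_2 = 6.925 V, V_3 = 1.506 V
  V_4 = 44.14 V, V_5 = 7.216 V, V_6 = 2.715 V, V_7 = 1.244 V
  V_8 = 42.98 V, V_9 = 41.13 V, V_10 = 2.158 V
R_eq = V_0 / 1 A = 46.8 Ω

Final answer: 46.8 Ω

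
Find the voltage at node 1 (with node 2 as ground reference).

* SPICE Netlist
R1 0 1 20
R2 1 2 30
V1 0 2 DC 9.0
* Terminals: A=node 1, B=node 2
Nodal analysis, taking node 2 as the 0 V reference.
Source V1 fixes V_0 = 9 V.
KCL at each unknown node (sum of currents leaving = 0; resistances in Ω):
  Node 1: (V_1 - 9)/20 + (V_1 - 0)/30 = 0
Collecting terms: 0.08333 × V_1 = 0.45  =>  V_1 = 5.4 V
The requested potential is V_1 = 5.4 V.

Final answer: V_1 = 5.4 V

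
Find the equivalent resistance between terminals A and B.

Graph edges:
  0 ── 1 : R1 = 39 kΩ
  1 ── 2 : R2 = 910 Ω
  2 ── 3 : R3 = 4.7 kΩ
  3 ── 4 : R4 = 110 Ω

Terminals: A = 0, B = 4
Reduce the network between node 0 (A) and node 4 (B) by series/parallel combination:
  Rs1 = R1 + R2 (series, joined only at node 1) = 39000 + 910 = 39910 Ω
  Rs2 = R3 + Rs1 (series, joined only at node 2) = 4700 + 39910 = 44610 Ω
  Rs3 = R4 + Rs2 (series, joined only at node 3) = 110 + 44610 = 44720 Ω
R_eq = 44.72 kΩ

Final answer: 44.72 kΩ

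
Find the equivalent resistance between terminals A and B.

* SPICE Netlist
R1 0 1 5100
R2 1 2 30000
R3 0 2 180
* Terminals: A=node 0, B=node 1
Reduce the network between node 0 (A) and node 1 (B) by series/parallel combination:
  Rs1 = R3 + R2 (series, joined only at node 2) = 180 + 30000 = 30180 Ω
  Rp1 = R1 ‖ Rs1 (parallel, both between nodes 0 and 1) = 1/(1/5100 + 1/30180) = 4363 Ω
R_eq = 4.363 kΩ

Final answer: 4.363 kΩ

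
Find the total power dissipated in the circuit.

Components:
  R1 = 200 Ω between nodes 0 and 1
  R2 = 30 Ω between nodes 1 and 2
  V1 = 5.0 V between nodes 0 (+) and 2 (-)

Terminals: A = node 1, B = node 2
Nodal analysis, taking node 2 as the 0 V reference.
Source V1 fixes V_0 = 5 V.
KCL at each unknown node (sum of currents leaving = 0; resistances in Ω):
  Node 1: (V_1 - 5)/200 + (V_1 - 0)/30 = 0
Collecting terms: 0.03833 × V_1 = 0.025  =>  V_1 = 0.6522 V
Power in each resistor, P = (ΔV)²/R:
  P_R1 = (5 - 0.6522)²/200 = 0.09452 W
  P_R2 = (0.6522 - 0)²/30 = 0.01418 W
P_total = P_R1 + P_R2 = 0.1087 W

Final answer: 0.1087 W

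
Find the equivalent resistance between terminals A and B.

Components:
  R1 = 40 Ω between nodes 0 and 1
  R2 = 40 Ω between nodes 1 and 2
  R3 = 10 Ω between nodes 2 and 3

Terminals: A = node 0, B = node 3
Reduce the network between node 0 (A) and node 3 (B) by series/parallel combination:
  Rs1 = R1 + R2 (series, joined only at node 1) = 40 + 40 = 80 Ω
  Rs2 = R3 + Rs1 (series, joined only at node 2) = 10 + 80 = 90 Ω
R_eq = 90 Ω

Final answer: 90 Ω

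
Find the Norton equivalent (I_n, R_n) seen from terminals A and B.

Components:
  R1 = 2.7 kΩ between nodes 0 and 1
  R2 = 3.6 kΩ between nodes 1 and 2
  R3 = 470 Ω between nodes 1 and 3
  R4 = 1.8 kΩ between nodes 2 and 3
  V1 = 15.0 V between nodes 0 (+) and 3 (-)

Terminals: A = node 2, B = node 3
Find the Thévenin equivalent first; then I_n = V_th/R_th and R_n = R_th.
Step 1 — V_th is the open-circuit voltage V_A - V_B (nothing connected across the terminals).
Nodal analysis, taking node 3 as the 0 V reference.
Source V1 fixes V_0 = 15 V.
KCL at each unknown node (sum of currents leaving = 0; resistances in Ω):
  Node 1: (V_1 - 15)/2700 + (V_1 - V_2)/3600 + (V_1 - 0)/470 = 0
  Node 2: (V_2 - V_1)/3600 + (V_2 - 0)/1800 = 0
Collecting terms (coefficients in siemens):
  0.002776·V_1 - 0.0002778·V_2 = 0.005556
  0.0008333·V_2 - 0.0002778·V_1 = 0
Determinant D = (0.002776)(0.0008333) - (-0.0002778)(-0.0002778) = 0.000002236
V_1 = [(0.005556)(0.0008333) - (-0.0002778)(0)]/D = 2.07 V
V_2 = [(0.002776)(0) - (0.005556)(-0.0002778)]/D = 0.6902 V
V_th = V_2 - V_3 = 0.6902 - 0 = 0.6902 V
Step 2 — R_th: zero the source — replace V1 by a short circuit (node 3 merges into node 0) — and find the resistance seen between A (node 2) and B (node 0).
Reduce the network between node 2 (A) and node 0 (B) by series/parallel combination:
  Rp1 = R1 ‖ R3 (parallel, both between nodes 0 and 1) = 1/(1/2700 + 1/470) = 400.3 Ω
  Rs1 = R2 + Rp1 (series, joined only at node 1) = 3600 + 400.3 = 4000 Ω
  Rp2 = R4 ‖ Rs1 (parallel, both between nodes 0 and 2) = 1/(1/1800 + 1/4000) = 1241 Ω
R_th = 1.241 kΩ
I_n = V_th/R_th = 0.6902/1241 = 0.0005559 A, and R_n = R_th = 1.241 kΩ

Final answer: I_n = 0.0005559 A, R_n = 1.241 kΩ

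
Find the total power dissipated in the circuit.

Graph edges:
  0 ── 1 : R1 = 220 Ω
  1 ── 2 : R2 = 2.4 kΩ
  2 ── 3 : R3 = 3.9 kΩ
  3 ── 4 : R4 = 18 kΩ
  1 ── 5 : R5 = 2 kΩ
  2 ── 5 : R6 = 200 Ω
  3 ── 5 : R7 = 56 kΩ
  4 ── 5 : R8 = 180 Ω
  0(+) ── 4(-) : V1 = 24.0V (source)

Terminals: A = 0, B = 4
Nodal analysis, taking node 4 as the 0 V reference.
Source V1 fixes V_0 = 24 V.
KCL at each unknown node (sum of currents leaving = 0; resistances in Ω):
  Node 1: (V_1 - 24)/220 + (V_1 - V_2)/2400 + (V_1 - V_5)/2000 = 0
  Node 2: (V_2 - V_1)/2400 + (V_2 - V_3)/3900 + (V_2 - V_5)/200 = 0
  Node 3: (V_3 - V_2)/3900 + (V_3 - 0)/18000 + (V_3 - V_5)/56000 = 0
  Node 5: (V_5 - V_1)/2000 + (V_5 - V_2)/200 + (V_5 - V_3)/56000 + (V_5 - 0)/180 = 0
Collecting terms (coefficients in siemens):
  0.005462·V_1 - 0.0004167·V_2 - 0.0005·V_5 = 0.1091
  0.005673·V_2 - 0.0004167·V_1 - 0.0002564·V_3 - 0.005·V_5 = 0
  0.0003298·V_3 - 0.0002564·V_2 - 0.00001786·V_5 = 0
  0.01107·V_5 - 0.0005·V_1 - 0.005·V_2 - 0.00001786·V_3 = 0
Solving these 4 simultaneous equations (Gaussian elimination) gives:
  V_1 = 20.54 V, V_2 = 4.124 V, V_3 = 3.357 V, V_5 = 2.795 V
Power in each resistor, P = (ΔV)²/R:
  P_R1 = (24 - 20.54)²/220 = 0.05433 W
  P_R2 = (20.54 - 4.124)²/2400 = 0.1123 W
  P_R3 = (4.124 - 3.357)²/3900 = 0.0001507 W
  P_R4 = (3.357 - 0)²/18000 = 0.0006262 W
  P_R5 = (20.54 - 2.795)²/2000 = 0.1575 W
  P_R6 = (4.124 - 2.795)²/200 = 0.00883 W
  P_R7 = (3.357 - 2.795)²/56000 = 0.000005646 W
  P_R8 = (0 - 2.795)²/180 = 0.0434 W
P_total = P_R1 + P_R2 + P_R3 + P_R4 + P_R5 + P_R6 + P_R7 + P_R8 = 0.3772 W

Final answer: 0.3772 W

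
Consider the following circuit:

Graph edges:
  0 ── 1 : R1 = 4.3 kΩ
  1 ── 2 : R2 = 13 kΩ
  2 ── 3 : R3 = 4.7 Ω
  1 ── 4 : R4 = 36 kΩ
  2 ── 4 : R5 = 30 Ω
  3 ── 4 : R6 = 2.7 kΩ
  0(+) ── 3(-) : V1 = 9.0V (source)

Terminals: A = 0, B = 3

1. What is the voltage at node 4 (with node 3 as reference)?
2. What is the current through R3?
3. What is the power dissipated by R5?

Nodal analysis, taking node 3 as the 0 V reference.
Source V1 fixes V_0 = 9 V.
KCL at each unknown node (sum of currents leaving = 0; resistances in Ω):
  Node 1: (V_1 - 9)/4300 + (V_1 - V_2)/13000 + (V_1 - V_4)/36000 = 0
  Node 2: (V_2 - V_1)/13000 + (V_2 - 0)/4.7 + (V_2 - V_4)/30 = 0
  Node 4: (V_4 - V_1)/36000 + (V_4 - V_2)/30 + (V_4 - 0)/2700 = 0
Collecting terms (coefficients in siemens):
  0.0003373·V_1 - 0.00007692·V_2 - 0.00002778·V_4 = 0.002093
  0.2462·V_2 - 0.00007692·V_1 - 0.03333·V_4 = 0
  0.03373·V_4 - 0.00002778·V_1 - 0.03333·V_2 = 0
Solving these 3 simultaneous equations (Gaussian elimination) gives:
  V_1 = 6.207 V, V_2 = 0.003038 V, V_4 = 0.008114 V
Part 1:
  Read off the nodal solution: V_4 = 0.008114 V
Part 2:
  I_R3 = (V_2 - V_3)/R3 = (0.003038 - 0)/4.7 = 0.0006464 A
  Magnitude: I_R3 = 0.0006464 A
Part 3:
  I_R5 = (V_2 - V_4)/R5 = (0.003038 - 0.008114)/30 = -0.0001692 A
  P_R5 = I_R5² × R5 = (-0.0001692)² × 30 = 0.0000008588 W

Final answers:
1. V_4 = 0.008114 V
2. I_R3 = 0.0006464 A
3. P_R5 = 8.588e-07 W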